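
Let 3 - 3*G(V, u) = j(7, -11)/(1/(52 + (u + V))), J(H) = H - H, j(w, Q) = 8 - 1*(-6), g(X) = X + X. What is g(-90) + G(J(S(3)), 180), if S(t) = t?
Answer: -3785/3 ≈ -1261.7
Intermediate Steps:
g(X) = 2*X
j(w, Q) = 14 (j(w, Q) = 8 + 6 = 14)
J(H) = 0
G(V, u) = -725/3 - 14*V/3 - 14*u/3 (G(V, u) = 1 - 14/(3*(1/(52 + (u + V)))) = 1 - 14/(3*(1/(52 + (V + u)))) = 1 - 14/(3*(1/(52 + V + u))) = 1 - 14*(52 + V + u)/3 = 1 - (728 + 14*V + 14*u)/3 = 1 + (-728/3 - 14*V/3 - 14*u/3) = -725/3 - 14*V/3 - 14*u/3)
g(-90) + G(J(S(3)), 180) = 2*(-90) + (-725/3 - 14/3*0 - 14/3*180) = -180 + (-725/3 + 0 - 840) = -180 - 3245/3 = -3785/3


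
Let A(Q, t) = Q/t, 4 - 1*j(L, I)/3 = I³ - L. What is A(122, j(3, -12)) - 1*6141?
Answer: -31963783/5205 ≈ -6141.0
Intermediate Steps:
j(L, I) = 12 - 3*I³ + 3*L (j(L, I) = 12 - 3*(I³ - L) = 12 + (-3*I³ + 3*L) = 12 - 3*I³ + 3*L)
A(122, j(3, -12)) - 1*6141 = 122/(12 - 3*(-12)³ + 3*3) - 1*6141 = 122/(12 - 3*(-1728) + 9) - 6141 = 122/(12 + 5184 + 9) - 6141 = 122/5205 - 6141 = -31963783/5205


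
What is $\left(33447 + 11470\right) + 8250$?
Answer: $53167$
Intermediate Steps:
$\left(33447 + 11470\right) + 8250 = 44917 + 8250 = 53167$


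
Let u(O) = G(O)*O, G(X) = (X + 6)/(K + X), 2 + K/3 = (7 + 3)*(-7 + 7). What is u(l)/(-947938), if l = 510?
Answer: -3655/6635566 ≈ -0.00055082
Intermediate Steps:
K = -6 (K = -6 + 3*((7 + 3)*(-7 + 7)) = -6 + 3*(10*0) = -6 + 3*0 = -6 + 0 = -6)
G(X) = (6 + X)/(-6 + X) (G(X) = (X + 6)/(-6 + X) = (6 + X)/(-6 + X))
u(O) = O*(6 + O)/(-6 + O) (u(O) = ((6 + O)/(-6 + O))*O = O*(6 + O)/(-6 + O))
u(l)/(-947938) = (510*(6 + 510)/(-6 + 510))/(-947938) = (510*516/504)*(-1/947938) = (510*(1/504)*516)*(-1/947938) = (3655/7)*(-1/947938) = -3655/6635566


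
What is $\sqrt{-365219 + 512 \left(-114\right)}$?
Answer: $i \sqrt{423587} \approx 650.84 i$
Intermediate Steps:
$\sqrt{-365219 + 512 \left(-114\right)} = \sqrt{-365219 - 58368} = \sqrt{-423587} = i \sqrt{423587}$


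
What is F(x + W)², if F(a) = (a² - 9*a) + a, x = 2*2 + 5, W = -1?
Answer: 0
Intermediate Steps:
x = 9 (x = 4 + 5 = 9)
F(a) = a² - 8*a
F(x + W)² = ((9 - 1)*(-8 + (9 - 1)))² = (8*(-8 + 8))² = (8*0)² = 0² = 0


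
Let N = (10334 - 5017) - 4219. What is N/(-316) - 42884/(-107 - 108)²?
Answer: -32153197/7303550 ≈ -4.4024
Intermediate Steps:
N = 1098 (N = 5317 - 4219 = 1098)
N/(-316) - 42884/(-107 - 108)² = 1098/(-316) - 42884/(-107 - 108)² = 1098*(-1/316) - 42884/((-215)²) = -549/158 - 42884/46225 = -32153197/7303550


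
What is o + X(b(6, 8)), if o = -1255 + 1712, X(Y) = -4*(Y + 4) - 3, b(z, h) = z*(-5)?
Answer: 558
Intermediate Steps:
b(z, h) = -5*z
X(Y) = -19 - 4*Y (X(Y) = -4*(4 + Y) - 3 = (-16 - 4*Y) - 3 = -19 - 4*Y)
o = 457
o + X(b(6, 8)) = 457 + (-19 - (-20)*6) = 457 + (-19 - 4*(-30)) = 457 + (-19 + 120) = 457 + 101 = 558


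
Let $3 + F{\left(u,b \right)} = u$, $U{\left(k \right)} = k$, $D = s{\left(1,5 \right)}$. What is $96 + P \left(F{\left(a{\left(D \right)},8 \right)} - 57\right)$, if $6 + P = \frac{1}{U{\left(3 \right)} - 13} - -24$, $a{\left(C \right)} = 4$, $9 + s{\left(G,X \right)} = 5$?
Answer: $- \frac{4532}{5} \approx -906.4$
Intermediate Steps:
$s{\left(G,X \right)} = -4$ ($s{\left(G,X \right)} = -9 + 5 = -4$)
$D = -4$
$F{\left(u,b \right)} = -3 + u$
$P = \frac{179}{10}$ ($P = -6 + \left(\frac{1}{3 - 13} - -24\right) = -6 + \left(\frac{1}{-10} + 24\right) = -6 + \left(- \frac{1}{10} + 24\right) = -6 + \frac{239}{10} = \frac{179}{10} \approx 17.9$)
$96 + P \left(F{\left(a{\left(D \right)},8 \right)} - 57\right) = 96 + \frac{179 \left(\left(-3 + 4\right) - 57\right)}{10} = 96 + \frac{179 \left(1 - 57\right)}{10} = 96 + \frac{179}{10} \left(-56\right) = 96 - \frac{5012}{5} = - \frac{4532}{5}$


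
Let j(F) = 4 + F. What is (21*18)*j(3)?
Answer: 2646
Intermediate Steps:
(21*18)*j(3) = (21*18)*(4 + 3) = 378*7 = 2646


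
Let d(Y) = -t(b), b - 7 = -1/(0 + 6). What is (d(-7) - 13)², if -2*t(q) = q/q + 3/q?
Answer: 1014049/6724 ≈ 150.81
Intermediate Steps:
b = 41/6 (b = 7 - 1/(0 + 6) = 7 - 1/6 = 7 - 1*⅙ = 7 - ⅙ = 41/6 ≈ 6.8333)
t(q) = -½ - 3/(2*q) (t(q) = -(q/q + 3/q)/2 = -(1 + 3/q)/2 = -½ - 3/(2*q))
d(Y) = 59/82 (d(Y) = -(-3 - 1*41/6)/(2*41/6) = -6*(-3 - 41/6)/(2*41) = -6*(-59)/(2*41*6) = -1*(-59/82) = 59/82)
(d(-7) - 13)² = (59/82 - 13)² = (-1007/82)² = 1014049/6724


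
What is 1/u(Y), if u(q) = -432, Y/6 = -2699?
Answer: -1/432 ≈ -0.0023148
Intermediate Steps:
Y = -16194 (Y = 6*(-2699) = -16194)
1/u(Y) = 1/(-432) = -1/432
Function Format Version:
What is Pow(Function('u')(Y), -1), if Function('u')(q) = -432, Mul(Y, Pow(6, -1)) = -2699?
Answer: Rational(-1, 432) ≈ -0.0023148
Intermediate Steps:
Y = -16194 (Y = Mul(6, -2699) = -16194)
Pow(Function('u')(Y), -1) = Pow(-432, -1) = Rational(-1, 432)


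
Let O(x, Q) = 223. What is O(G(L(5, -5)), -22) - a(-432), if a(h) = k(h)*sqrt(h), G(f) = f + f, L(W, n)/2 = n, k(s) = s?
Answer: 223 + 5184*I*sqrt(3) ≈ 223.0 + 8979.0*I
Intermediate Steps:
L(W, n) = 2*n
G(f) = 2*f
a(h) = h**(3/2) (a(h) = h*sqrt(h) = h**(3/2))
O(G(L(5, -5)), -22) - a(-432) = 223 - (-432)**(3/2) = 223 - (-5184)*I*sqrt(3) = 223 + 5184*I*sqrt(3)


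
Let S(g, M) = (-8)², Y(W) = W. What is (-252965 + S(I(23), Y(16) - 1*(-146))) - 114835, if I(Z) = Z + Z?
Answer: -367736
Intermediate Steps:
I(Z) = 2*Z
S(g, M) = 64
(-252965 + S(I(23), Y(16) - 1*(-146))) - 114835 = (-252965 + 64) - 114835 = -252901 - 114835 = -367736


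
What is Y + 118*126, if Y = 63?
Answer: 14931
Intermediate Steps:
Y + 118*126 = 63 + 118*126 = 63 + 14868 = 14931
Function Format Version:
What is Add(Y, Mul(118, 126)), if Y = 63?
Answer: 14931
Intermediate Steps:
Add(Y, Mul(118, 126)) = Add(63, Mul(118, 126)) = Add(63, 14868) = 14931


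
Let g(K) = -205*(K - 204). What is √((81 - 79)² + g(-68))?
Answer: 6*√1549 ≈ 236.14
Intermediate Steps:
g(K) = 41820 - 205*K (g(K) = -205*(-204 + K) = 41820 - 205*K)
√((81 - 79)² + g(-68)) = √((81 - 79)² + (41820 - 205*(-68))) = √(2² + (41820 + 13940)) = √(4 + 55760) = √55764 = 6*√1549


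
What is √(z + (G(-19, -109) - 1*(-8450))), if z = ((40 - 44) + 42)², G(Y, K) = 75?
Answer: √9969 ≈ 99.845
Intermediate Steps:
z = 1444 (z = (-4 + 42)² = 38² = 1444)
√(z + (G(-19, -109) - 1*(-8450))) = √(1444 + (75 - 1*(-8450))) = √(1444 + (75 + 8450)) = √(1444 + 8525) = √9969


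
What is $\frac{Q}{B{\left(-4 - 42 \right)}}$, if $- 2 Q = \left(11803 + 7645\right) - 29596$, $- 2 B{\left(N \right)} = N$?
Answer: $\frac{5074}{23} \approx 220.61$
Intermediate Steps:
$B{\left(N \right)} = - \frac{N}{2}$
$Q = 5074$ ($Q = - \frac{\left(11803 + 7645\right) - 29596}{2} = - \frac{19448 - 29596}{2} = \left(- \frac{1}{2}\right) \left(-10148\right) = 5074$)
$\frac{Q}{B{\left(-4 - 42 \right)}} = \frac{5074}{\left(- \frac{1}{2}\right) \left(-4 - 42\right)} = \frac{5074}{\left(- \frac{1}{2}\right) \left(-46\right)} = \frac{5074}{23}$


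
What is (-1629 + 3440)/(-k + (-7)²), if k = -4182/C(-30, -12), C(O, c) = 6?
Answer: 1811/746 ≈ 2.4276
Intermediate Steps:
k = -697 (k = -4182/6 = -4182*⅙ = -697)
(-1629 + 3440)/(-k + (-7)²) = (-1629 + 3440)/(-1*(-697) + (-7)²) = 1811/(697 + 49) = 1811/746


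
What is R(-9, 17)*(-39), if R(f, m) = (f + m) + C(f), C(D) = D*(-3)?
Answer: -1365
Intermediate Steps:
C(D) = -3*D
R(f, m) = m - 2*f (R(f, m) = (f + m) - 3*f = m - 2*f)
R(-9, 17)*(-39) = (17 - 2*(-9))*(-39) = (17 + 18)*(-39) = 35*(-39) = -1365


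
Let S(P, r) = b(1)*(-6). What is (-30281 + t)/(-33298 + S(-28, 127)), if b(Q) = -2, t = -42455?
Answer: 36368/16643 ≈ 2.1852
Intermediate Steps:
S(P, r) = 12 (S(P, r) = -2*(-6) = 12)
(-30281 + t)/(-33298 + S(-28, 127)) = (-30281 - 42455)/(-33298 + 12) = -72736/(-33286) = -72736*(-1/33286) = 36368/16643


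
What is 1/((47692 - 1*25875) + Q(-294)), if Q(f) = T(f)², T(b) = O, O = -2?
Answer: 1/21821 ≈ 4.5827e-5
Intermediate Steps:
T(b) = -2
Q(f) = 4 (Q(f) = (-2)² = 4)
1/((47692 - 1*25875) + Q(-294)) = 1/((47692 - 1*25875) + 4) = 1/((47692 - 25875) + 4) = 1/(21817 + 4) = 1/21821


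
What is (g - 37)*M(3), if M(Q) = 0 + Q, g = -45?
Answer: -246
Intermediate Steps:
M(Q) = Q
(g - 37)*M(3) = (-45 - 37)*3 = -82*3 = -246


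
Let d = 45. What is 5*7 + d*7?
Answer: 350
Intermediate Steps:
5*7 + d*7 = 5*7 + 45*7 = 35 + 315 = 350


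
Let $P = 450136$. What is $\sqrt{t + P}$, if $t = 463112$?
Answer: $12 \sqrt{6342} \approx 955.64$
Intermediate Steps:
$\sqrt{t + P} = \sqrt{463112 + 450136} = \sqrt{913248} = 12 \sqrt{6342}$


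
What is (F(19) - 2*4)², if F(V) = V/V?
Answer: 49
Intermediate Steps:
F(V) = 1
(F(19) - 2*4)² = (1 - 2*4)² = (1 - 8)² = (-7)² = 49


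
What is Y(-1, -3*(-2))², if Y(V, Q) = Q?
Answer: 36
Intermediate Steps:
Y(-1, -3*(-2))² = (-3*(-2))² = 6² = 36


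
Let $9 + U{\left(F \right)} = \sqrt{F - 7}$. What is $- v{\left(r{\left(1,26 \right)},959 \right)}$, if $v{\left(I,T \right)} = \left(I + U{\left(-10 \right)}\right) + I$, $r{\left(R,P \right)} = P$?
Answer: $-43 - i \sqrt{17} \approx -43.0 - 4.1231 i$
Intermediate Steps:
$U{\left(F \right)} = -9 + \sqrt{-7 + F}$ ($U{\left(F \right)} = -9 + \sqrt{F - 7} = -9 + \sqrt{-7 + F}$)
$v{\left(I,T \right)} = -9 + 2 I + i \sqrt{17}$ ($v{\left(I,T \right)} = \left(I - \left(9 - \sqrt{-7 - 10}\right)\right) + I = \left(I - \left(9 - \sqrt{-17}\right)\right) + I = \left(I - \left(9 - i \sqrt{17}\right)\right) + I = \left(-9 + I + i \sqrt{17}\right) + I = -9 + 2 I + i \sqrt{17}$)
$- v{\left(r{\left(1,26 \right)},959 \right)} = - (-9 + 2 \cdot 26 + i \sqrt{17}) = - (-9 + 52 + i \sqrt{17}) = - (43 + i \sqrt{17}) = -43 - i \sqrt{17}$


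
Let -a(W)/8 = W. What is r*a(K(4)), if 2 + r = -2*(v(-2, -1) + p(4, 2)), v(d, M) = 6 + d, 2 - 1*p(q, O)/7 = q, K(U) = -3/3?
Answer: 144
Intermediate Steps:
K(U) = -1 (K(U) = -3*⅓ = -1)
a(W) = -8*W
p(q, O) = 14 - 7*q
r = 18 (r = -2 - 2*((6 - 2) + (14 - 7*4)) = -2 - 2*(4 + (14 - 28)) = -2 - 2*(4 - 14) = -2 - 2*(-10) = -2 + 20 = 18)
r*a(K(4)) = 18*(-8*(-1)) = 18*8 = 144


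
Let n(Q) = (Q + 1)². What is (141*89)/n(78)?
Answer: 12549/6241 ≈ 2.0107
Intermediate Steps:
n(Q) = (1 + Q)²
(141*89)/n(78) = (141*89)/((1 + 78)²) = 12549/(79²) = 12549/6241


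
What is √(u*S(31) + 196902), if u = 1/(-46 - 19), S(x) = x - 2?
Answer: √831909065/65 ≈ 443.74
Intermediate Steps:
S(x) = -2 + x
u = -1/65 (u = 1/(-65) = -1/65 ≈ -0.015385)
√(u*S(31) + 196902) = √(-(-2 + 31)/65 + 196902) = √(-1/65*29 + 196902) = √(-29/65 + 196902) = √(12798601/65) = √831909065/65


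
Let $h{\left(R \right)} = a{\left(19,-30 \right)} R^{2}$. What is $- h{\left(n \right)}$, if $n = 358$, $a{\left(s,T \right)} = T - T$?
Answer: $0$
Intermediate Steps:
$a{\left(s,T \right)} = 0$
$h{\left(R \right)} = 0$ ($h{\left(R \right)} = 0 R^{2} = 0$)
$- h{\left(n \right)} = \left(-1\right) 0 = 0$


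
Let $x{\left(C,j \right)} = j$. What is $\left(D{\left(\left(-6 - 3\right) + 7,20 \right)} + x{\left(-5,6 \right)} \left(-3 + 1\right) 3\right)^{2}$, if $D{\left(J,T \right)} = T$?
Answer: $256$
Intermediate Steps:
$\left(D{\left(\left(-6 - 3\right) + 7,20 \right)} + x{\left(-5,6 \right)} \left(-3 + 1\right) 3\right)^{2} = \left(20 + 6 \left(-3 + 1\right) 3\right)^{2} = \left(20 + 6 \left(-2\right) 3\right)^{2} = \left(20 - 36\right)^{2} = \left(-16\right)^{2} = 256$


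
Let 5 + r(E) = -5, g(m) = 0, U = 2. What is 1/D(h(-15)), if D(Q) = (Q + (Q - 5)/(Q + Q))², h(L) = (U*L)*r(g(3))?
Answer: 14400/1300251481 ≈ 1.1075e-5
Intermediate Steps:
r(E) = -10 (r(E) = -5 - 5 = -10)
h(L) = -20*L (h(L) = (2*L)*(-10) = -20*L)
D(Q) = (Q + (-5 + Q)/(2*Q))² (D(Q) = (Q + (-5 + Q)/((2*Q)))² = (Q + (-5 + Q)*(1/(2*Q)))² = (Q + (-5 + Q)/(2*Q))²)
1/D(h(-15)) = 1/((-5 - 20*(-15) + 2*(-20*(-15))²)²/(4*(-20*(-15))²)) = 1/((¼)*(-5 + 300 + 2*300²)²/300²) = 1/((¼)*(1/90000)*(-5 + 300 + 2*90000)²) = 1/((¼)*(1/90000)*(-5 + 300 + 180000)²) = 1/((¼)*(1/90000)*180295²) = 1/((¼)*(1/90000)*32506287025) = 1/(1300251481/14400) = 14400/1300251481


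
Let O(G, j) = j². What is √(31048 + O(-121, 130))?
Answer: 2*√11987 ≈ 218.97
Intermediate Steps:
√(31048 + O(-121, 130)) = √(31048 + 130²) = √(31048 + 16900) = √47948 = 2*√11987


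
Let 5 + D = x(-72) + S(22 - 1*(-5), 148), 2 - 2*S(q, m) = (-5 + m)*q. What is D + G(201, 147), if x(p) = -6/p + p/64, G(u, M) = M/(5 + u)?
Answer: -4782895/2472 ≈ -1934.8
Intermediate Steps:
x(p) = -6/p + p/64 (x(p) = -6/p + p*(1/64) = -6/p + p/64)
S(q, m) = 1 - q*(-5 + m)/2 (S(q, m) = 1 - (-5 + m)*q/2 = 1 - q*(-5 + m)/2)
D = -46453/24 (D = -5 + ((-6/(-72) + (1/64)*(-72)) + (1 + 5*(22 - 1*(-5))/2 - 1/2*148*(22 - 1*(-5)))) = -5 + ((-6*(-1/72) - 9/8) + (1 + 5*(22 + 5)/2 - 1/2*148*(22 + 5))) = -5 + ((1/12 - 9/8) + (1 + (5/2)*27 - 1/2*148*27)) = -5 + (-25/24 + (1 + 135/2 - 1998)) = -5 + (-25/24 - 3859/2) = -5 - 46333/24 = -46453/24 ≈ -1935.5)
D + G(201, 147) = -46453/24 + 147/(5 + 201) = -46453/24 + 147/206 = -4782895/2472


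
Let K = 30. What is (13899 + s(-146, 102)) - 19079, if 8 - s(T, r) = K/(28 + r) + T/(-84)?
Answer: -2824987/546 ≈ -5174.0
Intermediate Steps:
s(T, r) = 8 - 30/(28 + r) + T/84 (s(T, r) = 8 - (30/(28 + r) + T/(-84)) = 8 - (30/(28 + r) + T*(-1/84)) = 8 - (30/(28 + r) - T/84) = 8 + (-30/(28 + r) + T/84) = 8 - 30/(28 + r) + T/84)
(13899 + s(-146, 102)) - 19079 = (13899 + (16296 + 28*(-146) + 672*102 - 146*102)/(84*(28 + 102))) - 19079 = (13899 + (1/84)*(16296 - 4088 + 68544 - 14892)/130) - 19079 = (13899 + (1/84)*(1/130)*65860) - 19079 = (13899 + 3293/546) - 19079 = 7592147/546 - 19079 = -2824987/546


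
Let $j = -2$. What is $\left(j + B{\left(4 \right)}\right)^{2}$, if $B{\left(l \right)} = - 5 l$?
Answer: $484$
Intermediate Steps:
$\left(j + B{\left(4 \right)}\right)^{2} = \left(-2 - 20\right)^{2} = \left(-22\right)^{2} = 484$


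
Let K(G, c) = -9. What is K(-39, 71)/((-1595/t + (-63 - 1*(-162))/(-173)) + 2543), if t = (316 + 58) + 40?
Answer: -644598/181817825 ≈ -0.0035453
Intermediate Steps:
t = 414 (t = 374 + 40 = 414)
K(-39, 71)/((-1595/t + (-63 - 1*(-162))/(-173)) + 2543) = -9/((-1595/414 + (-63 - 1*(-162))/(-173)) + 2543) = -9/((-1595*1/414 + (-63 + 162)*(-1/173)) + 2543) = -9/((-1595/414 + 99*(-1/173)) + 2543) = -9/((-1595/414 - 99/173) + 2543) = -9/(-316921/71622 + 2543) = -9/181817825/71622 = -9*71622/181817825 = -644598/181817825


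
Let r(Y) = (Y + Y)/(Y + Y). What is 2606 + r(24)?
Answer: 2607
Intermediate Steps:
r(Y) = 1 (r(Y) = (2*Y)/((2*Y)) = (2*Y)*(1/(2*Y)) = 1)
2606 + r(24) = 2606 + 1 = 2607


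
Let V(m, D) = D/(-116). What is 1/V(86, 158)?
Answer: -58/79 ≈ -0.73418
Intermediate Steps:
V(m, D) = -D/116 (V(m, D) = D*(-1/116) = -D/116)
1/V(86, 158) = 1/(-1/116*158) = 1/(-79/58) = -58/79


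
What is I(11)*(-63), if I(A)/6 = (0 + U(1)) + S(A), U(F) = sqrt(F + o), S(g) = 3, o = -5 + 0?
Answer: -1134 - 756*I ≈ -1134.0 - 756.0*I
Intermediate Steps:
o = -5
U(F) = sqrt(-5 + F) (U(F) = sqrt(F - 5) = sqrt(-5 + F))
I(A) = 18 + 12*I (I(A) = 6*((0 + sqrt(-5 + 1)) + 3) = 6*((0 + sqrt(-4)) + 3) = 6*((0 + 2*I) + 3) = 6*(2*I + 3) = 6*(3 + 2*I) = 18 + 12*I)
I(11)*(-63) = (18 + 12*I)*(-63) = -1134 - 756*I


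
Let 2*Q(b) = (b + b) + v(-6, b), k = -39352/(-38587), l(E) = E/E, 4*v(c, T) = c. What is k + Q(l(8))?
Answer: 195995/154348 ≈ 1.2698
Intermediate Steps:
v(c, T) = c/4
l(E) = 1
k = 39352/38587 (k = -39352*(-1/38587) = 39352/38587 ≈ 1.0198)
Q(b) = -¾ + b (Q(b) = ((b + b) + (¼)*(-6))/2 = (2*b - 3/2)/2 = (-3/2 + 2*b)/2 = -¾ + b)
k + Q(l(8)) = 39352/38587 + (-¾ + 1) = 39352/38587 + ¼ = 195995/154348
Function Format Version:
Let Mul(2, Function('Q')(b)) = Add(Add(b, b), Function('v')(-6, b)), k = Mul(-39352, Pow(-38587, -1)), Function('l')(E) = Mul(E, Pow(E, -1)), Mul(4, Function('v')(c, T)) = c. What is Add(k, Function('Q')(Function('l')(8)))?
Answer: Rational(195995, 154348) ≈ 1.2698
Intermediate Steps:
Function('v')(c, T) = Mul(Rational(1, 4), c)
Function('l')(E) = 1
k = Rational(39352, 38587) (k = Mul(-39352, Rational(-1, 38587)) = Rational(39352, 38587) ≈ 1.0198)
Function('Q')(b) = Add(Rational(-3, 4), b) (Function('Q')(b) = Mul(Rational(1, 2), Add(Add(b, b), Mul(Rational(1, 4), -6))) = Mul(Rational(1, 2), Add(Mul(2, b), Rational(-3, 2))) = Mul(Rational(1, 2), Add(Rational(-3, 2), Mul(2, b))) = Add(Rational(-3, 4), b))
Add(k, Function('Q')(Function('l')(8))) = Add(Rational(39352, 38587), Add(Rational(-3, 4), 1)) = Add(Rational(39352, 38587), Rational(1, 4)) = Rational(195995, 154348)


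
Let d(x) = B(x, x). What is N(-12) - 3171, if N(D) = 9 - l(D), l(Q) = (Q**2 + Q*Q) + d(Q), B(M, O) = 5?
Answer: -3455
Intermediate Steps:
d(x) = 5
l(Q) = 5 + 2*Q**2 (l(Q) = (Q**2 + Q*Q) + 5 = (Q**2 + Q**2) + 5 = 2*Q**2 + 5 = 5 + 2*Q**2)
N(D) = 4 - 2*D**2 (N(D) = 9 - (5 + 2*D**2) = 9 + (-5 - 2*D**2) = 4 - 2*D**2)
N(-12) - 3171 = (4 - 2*(-12)**2) - 3171 = (4 - 2*144) - 3171 = (4 - 288) - 3171 = -284 - 3171 = -3455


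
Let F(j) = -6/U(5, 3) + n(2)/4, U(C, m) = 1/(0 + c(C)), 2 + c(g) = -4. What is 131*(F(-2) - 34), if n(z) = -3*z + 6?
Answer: 262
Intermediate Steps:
n(z) = 6 - 3*z
c(g) = -6 (c(g) = -2 - 4 = -6)
U(C, m) = -1/6 (U(C, m) = 1/(0 - 6) = 1/(-6) = -1/6)
F(j) = 36 (F(j) = -6/(-1/6) + (6 - 3*2)/4 = -6*(-6) + (6 - 6)*(1/4) = 36 + 0*(1/4) = 36 + 0 = 36)
131*(F(-2) - 34) = 131*(36 - 34) = 131*2 = 262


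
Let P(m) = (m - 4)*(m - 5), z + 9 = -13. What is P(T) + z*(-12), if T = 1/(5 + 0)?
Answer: 7056/25 ≈ 282.24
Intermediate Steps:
z = -22 (z = -9 - 13 = -22)
T = 1/5 ≈ 0.20000
P(m) = (-5 + m)*(-4 + m) (P(m) = (-4 + m)*(-5 + m) = (-5 + m)*(-4 + m))
P(T) + z*(-12) = (20 + (1/5)**2 - 9*1/5) - 22*(-12) = (20 + 1/25 - 9/5) + 264 = 456/25 + 264 = 7056/25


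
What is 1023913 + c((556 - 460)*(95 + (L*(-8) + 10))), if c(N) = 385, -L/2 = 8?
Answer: 1024298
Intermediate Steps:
L = -16 (L = -2*8 = -16)
1023913 + c((556 - 460)*(95 + (L*(-8) + 10))) = 1023913 + 385 = 1024298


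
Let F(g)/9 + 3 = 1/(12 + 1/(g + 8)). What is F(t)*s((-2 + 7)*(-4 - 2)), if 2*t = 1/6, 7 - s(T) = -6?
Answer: -133809/392 ≈ -341.35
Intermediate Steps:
s(T) = 13 (s(T) = 7 - 1*(-6) = 7 + 6 = 13)
t = 1/12 (t = (½)/6 = (½)*(⅙) = 1/12 ≈ 0.083333)
F(g) = -27 + 9/(12 + 1/(8 + g)) (F(g) = -27 + 9/(12 + 1/(g + 8)) = -27 + 9/(12 + 1/(8 + g)))
F(t)*s((-2 + 7)*(-4 - 2)) = (9*(-283 - 35*1/12)/(97 + 12*(1/12)))*13 = (9*(-283 - 35/12)/(97 + 1))*13 = (9*(-3431/12)/98)*13 = (9*(1/98)*(-3431/12))*13 = -10293/392*13 = -133809/392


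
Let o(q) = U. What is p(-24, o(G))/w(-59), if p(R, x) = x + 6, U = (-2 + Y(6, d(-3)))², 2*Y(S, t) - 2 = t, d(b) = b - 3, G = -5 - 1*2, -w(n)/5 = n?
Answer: 22/295 ≈ 0.074576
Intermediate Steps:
w(n) = -5*n
G = -7 (G = -5 - 2 = -7)
d(b) = -3 + b
Y(S, t) = 1 + t/2
U = 16 (U = (-2 + (1 + (-3 - 3)/2))² = (-2 + (1 + (½)*(-6)))² = (-2 + (1 - 3))² = (-2 - 2)² = (-4)² = 16)
o(q) = 16
p(R, x) = 6 + x
p(-24, o(G))/w(-59) = (6 + 16)/((-5*(-59))) = 22/295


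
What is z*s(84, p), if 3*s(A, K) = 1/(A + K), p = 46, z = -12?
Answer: -2/65 ≈ -0.030769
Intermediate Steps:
s(A, K) = 1/(3*(A + K))
z*s(84, p) = -4/(84 + 46) = -4/130 = -12*1/390 = -2/65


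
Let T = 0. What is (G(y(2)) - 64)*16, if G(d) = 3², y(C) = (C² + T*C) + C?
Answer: -880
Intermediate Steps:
y(C) = C + C² (y(C) = (C² + 0*C) + C = (C² + 0) + C = C² + C = C + C²)
G(d) = 9
(G(y(2)) - 64)*16 = (9 - 64)*16 = -55*16 = -880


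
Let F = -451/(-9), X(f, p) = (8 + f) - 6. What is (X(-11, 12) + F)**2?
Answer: 136900/81 ≈ 1690.1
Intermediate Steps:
X(f, p) = 2 + f
F = 451/9 (F = -451*(-1/9) = 451/9 ≈ 50.111)
(X(-11, 12) + F)**2 = ((2 - 11) + 451/9)**2 = (-9 + 451/9)**2 = (370/9)**2 = 136900/81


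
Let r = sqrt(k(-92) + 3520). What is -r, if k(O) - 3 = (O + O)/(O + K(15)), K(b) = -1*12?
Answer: -sqrt(595686)/13 ≈ -59.370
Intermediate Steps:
K(b) = -12
k(O) = 3 + 2*O/(-12 + O) (k(O) = 3 + (O + O)/(O - 12) = 3 + (2*O)/(-12 + O) = 3 + 2*O/(-12 + O))
r = sqrt(595686)/13 (r = sqrt((-36 + 5*(-92))/(-12 - 92) + 3520) = sqrt((-36 - 460)/(-104) + 3520) = sqrt(-1/104*(-496) + 3520) = sqrt(62/13 + 3520) = sqrt(45822/13) = sqrt(595686)/13 ≈ 59.370)
-r = -sqrt(595686)/13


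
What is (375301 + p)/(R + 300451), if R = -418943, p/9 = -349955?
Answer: 1387147/59246 ≈ 23.413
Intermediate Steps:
p = -3149595 (p = 9*(-349955) = -3149595)
(375301 + p)/(R + 300451) = (375301 - 3149595)/(-418943 + 300451) = -2774294/(-118492) = -2774294*(-1/118492) = 1387147/59246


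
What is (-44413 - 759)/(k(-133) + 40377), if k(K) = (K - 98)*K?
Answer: -11293/17775 ≈ -0.63533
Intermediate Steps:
k(K) = K*(-98 + K) (k(K) = (-98 + K)*K = K*(-98 + K))
(-44413 - 759)/(k(-133) + 40377) = (-44413 - 759)/(-133*(-98 - 133) + 40377) = -45172/(-133*(-231) + 40377) = -45172/(30723 + 40377) = -45172/71100 = -45172*1/71100 = -11293/17775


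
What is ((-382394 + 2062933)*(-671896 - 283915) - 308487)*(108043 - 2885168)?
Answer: 4460834709146959000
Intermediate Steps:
((-382394 + 2062933)*(-671896 - 283915) - 308487)*(108043 - 2885168) = (1680539*(-955811) - 308487)*(-2777125) = (-1606277662129 - 308487)*(-2777125) = -1606277970616*(-2777125) = 4460834709146959000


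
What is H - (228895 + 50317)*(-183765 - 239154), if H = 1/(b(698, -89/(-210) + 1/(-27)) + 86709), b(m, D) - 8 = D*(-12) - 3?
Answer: 3225282827740967259/27313448 ≈ 1.1808e+11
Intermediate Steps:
b(m, D) = 5 - 12*D (b(m, D) = 8 + (D*(-12) - 3) = 8 + (-12*D - 3) = 8 + (-3 - 12*D) = 5 - 12*D)
H = 315/27313448 (H = 1/((5 - 12*(-89/(-210) + 1/(-27))) + 86709) = 1/((5 - 12*(-89*(-1/210) + 1*(-1/27))) + 86709) = 1/((5 - 12*(89/210 - 1/27)) + 86709) = 1/((5 - 12*731/1890) + 86709) = 1/((5 - 1462/315) + 86709) = 1/(113/315 + 86709) = 1/(27313448/315) = 315/27313448 ≈ 1.1533e-5)
H - (228895 + 50317)*(-183765 - 239154) = 315/27313448 - (228895 + 50317)*(-183765 - 239154) = 315/27313448 - 279212*(-422919) = 315/27313448 - 1*(-118084059828) = 315/27313448 + 118084059828 = 3225282827740967259/27313448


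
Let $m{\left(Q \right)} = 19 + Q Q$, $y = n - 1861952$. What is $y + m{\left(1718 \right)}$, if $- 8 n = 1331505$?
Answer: $\frac{7385223}{8} \approx 9.2315 \cdot 10^{5}$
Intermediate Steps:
$n = - \frac{1331505}{8}$ ($n = \left(- \frac{1}{8}\right) 1331505 = - \frac{1331505}{8} \approx -1.6644 \cdot 10^{5}$)
$y = - \frac{16227121}{8}$ ($y = - \frac{1331505}{8} - 1861952 = - \frac{16227121}{8} \approx -2.0284 \cdot 10^{6}$)
$m{\left(Q \right)} = 19 + Q^{2}$
$y + m{\left(1718 \right)} = - \frac{16227121}{8} + \left(19 + 1718^{2}\right) = - \frac{16227121}{8} + \left(19 + 2951524\right) = - \frac{16227121}{8} + 2951543 = \frac{7385223}{8}$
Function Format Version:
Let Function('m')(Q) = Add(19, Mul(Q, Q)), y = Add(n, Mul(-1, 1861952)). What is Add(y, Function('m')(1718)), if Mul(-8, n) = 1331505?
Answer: Rational(7385223, 8) ≈ 9.2315e+5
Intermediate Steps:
n = Rational(-1331505, 8) (n = Mul(Rational(-1, 8), 1331505) = Rational(-1331505, 8) ≈ -1.6644e+5)
y = Rational(-16227121, 8) (y = Add(Rational(-1331505, 8), Mul(-1, 1861952)) = Add(Rational(-1331505, 8), -1861952) = Rational(-16227121, 8) ≈ -2.0284e+6)
Function('m')(Q) = Add(19, Pow(Q, 2))
Add(y, Function('m')(1718)) = Add(Rational(-16227121, 8), Add(19, Pow(1718, 2))) = Add(Rational(-16227121, 8), Add(19, 2951524)) = Add(Rational(-16227121, 8), 2951543) = Rational(7385223, 8)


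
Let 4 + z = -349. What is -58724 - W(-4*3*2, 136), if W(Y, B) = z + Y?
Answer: -58347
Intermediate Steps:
z = -353 (z = -4 - 349 = -353)
W(Y, B) = -353 + Y
-58724 - W(-4*3*2, 136) = -58724 - (-353 - 4*3*2) = -58724 - (-353 - 12*2) = -58724 - (-353 - 24) = -58724 - 1*(-377) = -58724 + 377 = -58347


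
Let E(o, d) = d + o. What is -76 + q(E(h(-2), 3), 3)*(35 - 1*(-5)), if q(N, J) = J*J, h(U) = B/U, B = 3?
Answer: 284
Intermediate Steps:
h(U) = 3/U
q(N, J) = J²
-76 + q(E(h(-2), 3), 3)*(35 - 1*(-5)) = -76 + 3²*(35 - 1*(-5)) = -76 + 9*(35 + 5) = -76 + 9*40 = -76 + 360 = 284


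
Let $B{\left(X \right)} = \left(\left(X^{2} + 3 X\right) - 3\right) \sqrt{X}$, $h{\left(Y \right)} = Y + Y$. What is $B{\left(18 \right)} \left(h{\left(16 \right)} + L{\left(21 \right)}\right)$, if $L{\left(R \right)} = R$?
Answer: $59625 \sqrt{2} \approx 84323.0$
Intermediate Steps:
$h{\left(Y \right)} = 2 Y$
$B{\left(X \right)} = \sqrt{X} \left(-3 + X^{2} + 3 X\right)$ ($B{\left(X \right)} = \left(-3 + X^{2} + 3 X\right) \sqrt{X} = \sqrt{X} \left(-3 + X^{2} + 3 X\right)$)
$B{\left(18 \right)} \left(h{\left(16 \right)} + L{\left(21 \right)}\right) = \sqrt{18} \left(-3 + 18^{2} + 3 \cdot 18\right) \left(2 \cdot 16 + 21\right) = 3 \sqrt{2} \left(-3 + 324 + 54\right) \left(32 + 21\right) = 3 \sqrt{2} \cdot 375 \cdot 53 = 1125 \sqrt{2} \cdot 53 = 59625 \sqrt{2}$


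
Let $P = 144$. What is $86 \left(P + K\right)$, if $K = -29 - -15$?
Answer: $11180$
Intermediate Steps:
$K = -14$ ($K = -29 + 15 = -14$)
$86 \left(P + K\right) = 86 \left(144 - 14\right) = 86 \cdot 130 = 11180$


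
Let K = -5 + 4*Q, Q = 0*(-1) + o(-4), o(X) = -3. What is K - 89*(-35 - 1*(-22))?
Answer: 1140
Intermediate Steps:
Q = -3 (Q = 0*(-1) - 3 = 0 - 3 = -3)
K = -17 (K = -5 + 4*(-3) = -5 - 12 = -17)
K - 89*(-35 - 1*(-22)) = -17 - 89*(-35 - 1*(-22)) = -17 - 89*(-35 + 22) = -17 - 89*(-13) = -17 + 1157 = 1140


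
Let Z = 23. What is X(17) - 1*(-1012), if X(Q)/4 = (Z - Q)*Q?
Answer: 1420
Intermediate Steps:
X(Q) = 4*Q*(23 - Q) (X(Q) = 4*((23 - Q)*Q) = 4*(Q*(23 - Q)) = 4*Q*(23 - Q))
X(17) - 1*(-1012) = 4*17*(23 - 1*17) - 1*(-1012) = 4*17*(23 - 17) + 1012 = 4*17*6 + 1012 = 408 + 1012 = 1420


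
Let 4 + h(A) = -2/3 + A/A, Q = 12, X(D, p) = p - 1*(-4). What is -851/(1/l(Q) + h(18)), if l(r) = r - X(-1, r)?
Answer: 10212/47 ≈ 217.28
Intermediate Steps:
X(D, p) = 4 + p (X(D, p) = p + 4 = 4 + p)
l(r) = -4 (l(r) = r - (4 + r) = r + (-4 - r) = -4)
h(A) = -11/3 (h(A) = -4 + (-2/3 + A/A) = -4 + (-2*1/3 + 1) = -4 + (-2/3 + 1) = -4 + 1/3 = -11/3)
-851/(1/l(Q) + h(18)) = -851/(1/(-4) - 11/3) = -851/(-1/4 - 11/3) = -851/(-47/12) = -851*(-12/47) = 10212/47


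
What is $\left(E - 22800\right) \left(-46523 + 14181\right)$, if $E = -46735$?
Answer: $2248900970$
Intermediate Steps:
$\left(E - 22800\right) \left(-46523 + 14181\right) = \left(-46735 - 22800\right) \left(-46523 + 14181\right) = \left(-69535\right) \left(-32342\right) = 2248900970$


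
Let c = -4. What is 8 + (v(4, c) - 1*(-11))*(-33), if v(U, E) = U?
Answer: -487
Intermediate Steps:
8 + (v(4, c) - 1*(-11))*(-33) = 8 + (4 - 1*(-11))*(-33) = 8 + (4 + 11)*(-33) = 8 + 15*(-33) = 8 - 495 = -487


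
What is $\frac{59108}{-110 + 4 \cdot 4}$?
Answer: $- \frac{29554}{47} \approx -628.81$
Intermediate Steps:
$\frac{59108}{-110 + 4 \cdot 4} = \frac{59108}{-110 + 16} = \frac{59108}{-94} = 59108 \left(- \frac{1}{94}\right) = - \frac{29554}{47}$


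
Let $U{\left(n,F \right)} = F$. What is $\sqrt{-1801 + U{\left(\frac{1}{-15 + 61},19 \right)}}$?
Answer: $9 i \sqrt{22} \approx 42.214 i$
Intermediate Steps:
$\sqrt{-1801 + U{\left(\frac{1}{-15 + 61},19 \right)}} = \sqrt{-1801 + 19} = \sqrt{-1782} = 9 i \sqrt{22}$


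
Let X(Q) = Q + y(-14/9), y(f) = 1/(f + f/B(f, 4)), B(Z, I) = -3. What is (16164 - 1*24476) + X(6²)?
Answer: -231755/28 ≈ -8277.0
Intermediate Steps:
y(f) = 3/(2*f) (y(f) = 1/(f + f/(-3)) = 1/(f + f*(-⅓)) = 1/(f - f/3) = 1/(2*f/3) = 3/(2*f))
X(Q) = -27/28 + Q (X(Q) = Q + 3/(2*((-14/9))) = Q + 3/(2*((-14*⅑))) = Q + 3/(2*(-14/9)) = Q + (3/2)*(-9/14) = Q - 27/28 = -27/28 + Q)
(16164 - 1*24476) + X(6²) = (16164 - 1*24476) + (-27/28 + 6²) = (16164 - 24476) + (-27/28 + 36) = -8312 + 981/28 = -231755/28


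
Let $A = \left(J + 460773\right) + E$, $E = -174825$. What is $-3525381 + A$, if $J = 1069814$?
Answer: $-2169619$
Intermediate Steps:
$A = 1355762$ ($A = \left(1069814 + 460773\right) - 174825 = 1530587 - 174825 = 1355762$)
$-3525381 + A = -3525381 + 1355762 = -2169619$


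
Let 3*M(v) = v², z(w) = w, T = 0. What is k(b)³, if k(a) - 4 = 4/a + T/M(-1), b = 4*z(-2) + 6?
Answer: 8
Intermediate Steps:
M(v) = v²/3
b = -2 (b = 4*(-2) + 6 = -8 + 6 = -2)
k(a) = 4 + 4/a (k(a) = 4 + (4/a + 0/(((⅓)*(-1)²))) = 4 + (4/a + 0/(((⅓)*1))) = 4 + (4/a + 0/(⅓)) = 4 + (4/a + 0*3) = 4 + (4/a + 0) = 4 + 4/a)
k(b)³ = (4 + 4/(-2))³ = (4 + 4*(-½))³ = (4 - 2)³ = 2³ = 8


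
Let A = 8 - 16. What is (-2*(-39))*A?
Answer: -624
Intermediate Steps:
A = -8
(-2*(-39))*A = -2*(-39)*(-8) = 78*(-8) = -624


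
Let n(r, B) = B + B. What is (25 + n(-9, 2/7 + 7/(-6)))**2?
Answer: 238144/441 ≈ 540.01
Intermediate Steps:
n(r, B) = 2*B
(25 + n(-9, 2/7 + 7/(-6)))**2 = (25 + 2*(2/7 + 7/(-6)))**2 = (25 + 2*(2*(1/7) + 7*(-1/6)))**2 = (25 + 2*(2/7 - 7/6))**2 = (25 + 2*(-37/42))**2 = (25 - 37/21)**2 = (488/21)**2 = 238144/441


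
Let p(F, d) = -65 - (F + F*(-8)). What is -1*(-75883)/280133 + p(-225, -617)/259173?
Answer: 19207406639/72602910009 ≈ 0.26455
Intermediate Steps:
p(F, d) = -65 + 7*F (p(F, d) = -65 - (F - 8*F) = -65 - (-7)*F = -65 + 7*F)
-1*(-75883)/280133 + p(-225, -617)/259173 = -1*(-75883)/280133 + (-65 + 7*(-225))/259173 = 75883*(1/280133) + (-65 - 1575)*(1/259173) = 75883/280133 - 1640*1/259173 = 75883/280133 - 1640/259173 = 19207406639/72602910009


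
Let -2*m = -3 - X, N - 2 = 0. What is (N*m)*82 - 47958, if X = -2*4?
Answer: -48368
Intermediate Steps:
X = -8
N = 2 (N = 2 + 0 = 2)
m = -5/2 (m = -(-3 - 1*(-8))/2 = -(-3 + 8)/2 = -½*5 = -5/2 ≈ -2.5000)
(N*m)*82 - 47958 = (2*(-5/2))*82 - 47958 = -5*82 - 47958 = -410 - 47958 = -48368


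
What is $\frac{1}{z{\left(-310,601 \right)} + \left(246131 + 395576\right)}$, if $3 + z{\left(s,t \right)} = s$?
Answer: $\frac{1}{641394} \approx 1.5591 \cdot 10^{-6}$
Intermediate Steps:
$z{\left(s,t \right)} = -3 + s$
$\frac{1}{z{\left(-310,601 \right)} + \left(246131 + 395576\right)} = \frac{1}{\left(-3 - 310\right) + \left(246131 + 395576\right)} = \frac{1}{-313 + 641707} = \frac{1}{641394}$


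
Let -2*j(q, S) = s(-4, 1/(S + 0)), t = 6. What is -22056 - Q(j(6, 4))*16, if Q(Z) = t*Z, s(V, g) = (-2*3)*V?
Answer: -20904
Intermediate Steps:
s(V, g) = -6*V
j(q, S) = -12 (j(q, S) = -(-3)*(-4) = -½*24 = -12)
Q(Z) = 6*Z
-22056 - Q(j(6, 4))*16 = -22056 - 6*(-12)*16 = -22056 - (-72)*16 = -22056 - 1*(-1152) = -22056 + 1152 = -20904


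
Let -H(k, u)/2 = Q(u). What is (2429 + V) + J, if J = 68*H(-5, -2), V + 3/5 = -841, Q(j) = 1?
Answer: 7257/5 ≈ 1451.4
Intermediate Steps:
H(k, u) = -2 (H(k, u) = -2*1 = -2)
V = -4208/5 (V = -3/5 - 841 = -4208/5 ≈ -841.60)
J = -136 (J = 68*(-2) = -136)
(2429 + V) + J = (2429 - 4208/5) - 136 = 7937/5 - 136 = 7257/5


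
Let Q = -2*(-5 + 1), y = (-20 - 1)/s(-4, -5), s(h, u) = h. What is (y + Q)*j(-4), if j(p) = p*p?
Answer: 212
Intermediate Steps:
j(p) = p**2
y = 21/4 (y = (-20 - 1)/(-4) = -21*(-1/4) = 21/4 ≈ 5.2500)
Q = 8 (Q = -2*(-4) = 8)
(y + Q)*j(-4) = (21/4 + 8)*(-4)**2 = (53/4)*16 = 212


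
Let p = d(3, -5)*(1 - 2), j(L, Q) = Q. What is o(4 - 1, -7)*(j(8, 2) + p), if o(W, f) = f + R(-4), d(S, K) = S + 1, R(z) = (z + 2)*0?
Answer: 14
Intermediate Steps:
R(z) = 0 (R(z) = (2 + z)*0 = 0)
d(S, K) = 1 + S
o(W, f) = f (o(W, f) = f + 0 = f)
p = -4 (p = (1 + 3)*(1 - 2) = 4*(-1) = -4)
o(4 - 1, -7)*(j(8, 2) + p) = -7*(2 - 4) = -7*(-2) = 14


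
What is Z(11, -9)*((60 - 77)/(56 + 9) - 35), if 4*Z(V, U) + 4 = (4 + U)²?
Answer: -12033/65 ≈ -185.12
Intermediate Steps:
Z(V, U) = -1 + (4 + U)²/4
Z(11, -9)*((60 - 77)/(56 + 9) - 35) = (-1 + (4 - 9)²/4)*((60 - 77)/(56 + 9) - 35) = (-1 + (¼)*(-5)²)*(-17/65 - 35) = (-1 + (¼)*25)*(-17*1/65 - 35) = (-1 + 25/4)*(-17/65 - 35) = (21/4)*(-2292/65) = -12033/65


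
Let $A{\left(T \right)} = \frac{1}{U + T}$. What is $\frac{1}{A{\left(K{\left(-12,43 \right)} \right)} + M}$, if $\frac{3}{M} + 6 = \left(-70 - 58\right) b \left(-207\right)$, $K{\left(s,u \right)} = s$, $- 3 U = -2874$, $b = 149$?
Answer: $\frac{311225959}{329228} \approx 945.32$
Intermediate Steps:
$U = 958$ ($U = \left(- \frac{1}{3}\right) \left(-2874\right) = 958$)
$A{\left(T \right)} = \frac{1}{958 + T}$
$M = \frac{1}{1315966}$ ($M = \frac{3}{-6 + \left(-70 - 58\right) 149 \left(-207\right)} = \frac{3}{-6 + \left(-128\right) 149 \left(-207\right)} = \frac{3}{-6 - -3947904} = \frac{3}{-6 + 3947904} = \frac{3}{3947898} = 3 \cdot \frac{1}{3947898} = \frac{1}{1315966} \approx 7.599 \cdot 10^{-7}$)
$\frac{1}{A{\left(K{\left(-12,43 \right)} \right)} + M} = \frac{1}{\frac{1}{958 - 12} + \frac{1}{1315966}} = \frac{1}{\frac{1}{946} + \frac{1}{1315966}} = \frac{1}{\frac{329228}{311225959}} = \frac{311225959}{329228}$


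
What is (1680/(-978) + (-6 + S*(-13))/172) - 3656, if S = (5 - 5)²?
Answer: -51274377/14018 ≈ -3657.8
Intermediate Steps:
S = 0 (S = 0² = 0)
(1680/(-978) + (-6 + S*(-13))/172) - 3656 = (1680/(-978) + (-6 + 0*(-13))/172) - 3656 = (1680*(-1/978) + (-6 + 0)*(1/172)) - 3656 = (-280/163 - 6*1/172) - 3656 = (-280/163 - 3/86) - 3656 = -24569/14018 - 3656 = -51274377/14018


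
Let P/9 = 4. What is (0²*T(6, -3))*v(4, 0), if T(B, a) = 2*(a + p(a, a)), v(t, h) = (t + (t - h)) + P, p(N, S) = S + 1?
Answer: 0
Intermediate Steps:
p(N, S) = 1 + S
P = 36 (P = 9*4 = 36)
v(t, h) = 36 - h + 2*t (v(t, h) = (t + (t - h)) + 36 = (-h + 2*t) + 36 = 36 - h + 2*t)
T(B, a) = 2 + 4*a (T(B, a) = 2*(a + (1 + a)) = 2*(1 + 2*a) = 2 + 4*a)
(0²*T(6, -3))*v(4, 0) = (0²*(2 + 4*(-3)))*(36 - 1*0 + 2*4) = (0*(2 - 12))*(36 + 0 + 8) = (0*(-10))*44 = 0*44 = 0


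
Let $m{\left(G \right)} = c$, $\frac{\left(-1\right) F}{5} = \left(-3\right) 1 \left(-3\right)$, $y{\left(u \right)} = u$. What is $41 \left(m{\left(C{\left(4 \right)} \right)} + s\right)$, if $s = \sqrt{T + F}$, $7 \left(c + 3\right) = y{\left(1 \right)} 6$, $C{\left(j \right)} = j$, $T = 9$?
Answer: $- \frac{615}{7} + 246 i \approx -87.857 + 246.0 i$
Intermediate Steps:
$F = -45$ ($F = - 5 \left(-3\right) 1 \left(-3\right) = - 5 \left(\left(-3\right) \left(-3\right)\right) = \left(-5\right) 9 = -45$)
$c = - \frac{15}{7}$ ($c = -3 + \frac{1 \cdot 6}{7} = -3 + \frac{1}{7} \cdot 6 = -3 + \frac{6}{7} = - \frac{15}{7} \approx -2.1429$)
$s = 6 i$ ($s = \sqrt{9 - 45} = \sqrt{-36} = 6 i \approx 6.0 i$)
$m{\left(G \right)} = - \frac{15}{7}$
$41 \left(m{\left(C{\left(4 \right)} \right)} + s\right) = 41 \left(- \frac{15}{7} + 6 i\right) = - \frac{615}{7} + 246 i$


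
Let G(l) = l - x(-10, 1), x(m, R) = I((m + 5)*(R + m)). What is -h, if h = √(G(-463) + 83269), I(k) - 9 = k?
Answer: -8*√1293 ≈ -287.67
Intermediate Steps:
I(k) = 9 + k
x(m, R) = 9 + (5 + m)*(R + m) (x(m, R) = 9 + (m + 5)*(R + m) = 9 + (5 + m)*(R + m))
G(l) = -54 + l (G(l) = l - (9 + (-10)² + 5*1 + 5*(-10) + 1*(-10)) = l - (9 + 100 + 5 - 50 - 10) = l - 1*54 = l - 54 = -54 + l)
h = 8*√1293 (h = √((-54 - 463) + 83269) = √(-517 + 83269) = √82752 = 8*√1293 ≈ 287.67)
-h = -8*√1293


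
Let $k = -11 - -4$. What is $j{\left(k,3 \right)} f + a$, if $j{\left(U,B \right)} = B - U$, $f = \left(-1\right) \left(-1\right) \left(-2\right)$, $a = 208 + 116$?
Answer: $304$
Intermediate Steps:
$k = -7$ ($k = -11 + 4 = -7$)
$a = 324$
$f = -2$ ($f = 1 \left(-2\right) = -2$)
$j{\left(k,3 \right)} f + a = \left(3 - -7\right) \left(-2\right) + 324 = \left(3 + 7\right) \left(-2\right) + 324 = 10 \left(-2\right) + 324 = -20 + 324 = 304$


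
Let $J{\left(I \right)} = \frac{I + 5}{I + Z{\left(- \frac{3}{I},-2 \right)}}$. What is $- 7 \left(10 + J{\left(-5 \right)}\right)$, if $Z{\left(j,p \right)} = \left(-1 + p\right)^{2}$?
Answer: $-70$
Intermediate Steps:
$J{\left(I \right)} = \frac{5 + I}{9 + I}$ ($J{\left(I \right)} = \frac{I + 5}{I + \left(-1 - 2\right)^{2}} = \frac{5 + I}{I + \left(-3\right)^{2}} = \frac{5 + I}{I + 9} = \frac{5 + I}{9 + I}$)
$- 7 \left(10 + J{\left(-5 \right)}\right) = - 7 \left(10 + \frac{5 - 5}{9 - 5}\right) = - 7 \left(10 + \frac{1}{4} \cdot 0\right) = - 7 \left(10 + 0\right) = \left(-7\right) 10 = -70$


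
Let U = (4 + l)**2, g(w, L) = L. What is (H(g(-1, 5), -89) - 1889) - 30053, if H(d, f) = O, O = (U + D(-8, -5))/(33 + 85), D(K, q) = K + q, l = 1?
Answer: -1884572/59 ≈ -31942.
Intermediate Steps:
U = 25 (U = (4 + 1)**2 = 5**2 = 25)
O = 6/59 (O = (25 + (-8 - 5))/(33 + 85) = (25 - 13)/118 = 12*(1/118) = 6/59 ≈ 0.10169)
H(d, f) = 6/59
(H(g(-1, 5), -89) - 1889) - 30053 = (6/59 - 1889) - 30053 = -111445/59 - 30053 = -1884572/59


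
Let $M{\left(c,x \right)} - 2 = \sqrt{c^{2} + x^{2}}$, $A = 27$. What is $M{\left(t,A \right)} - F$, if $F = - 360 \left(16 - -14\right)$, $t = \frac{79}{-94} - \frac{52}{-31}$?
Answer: $10802 + \frac{9 \sqrt{76496005}}{2914} \approx 10829.0$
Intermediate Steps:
$t = \frac{2439}{2914}$ ($t = 79 \left(- \frac{1}{94}\right) - - \frac{52}{31} = - \frac{79}{94} + \frac{52}{31} = \frac{2439}{2914} \approx 0.83699$)
$M{\left(c,x \right)} = 2 + \sqrt{c^{2} + x^{2}}$
$F = -10800$ ($F = - 360 \left(16 + 14\right) = \left(-360\right) 30 = -10800$)
$M{\left(t,A \right)} - F = \left(2 + \sqrt{\left(\frac{2439}{2914}\right)^{2} + 27^{2}}\right) - -10800 = \left(2 + \sqrt{\frac{5948721}{8491396} + 729}\right) + 10800 = \left(2 + \sqrt{\frac{6196176405}{8491396}}\right) + 10800 = \left(2 + \frac{9 \sqrt{76496005}}{2914}\right) + 10800 = 10802 + \frac{9 \sqrt{76496005}}{2914}$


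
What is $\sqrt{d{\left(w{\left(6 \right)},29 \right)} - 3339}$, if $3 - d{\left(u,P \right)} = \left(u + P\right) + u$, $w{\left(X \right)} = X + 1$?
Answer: $i \sqrt{3379} \approx 58.129 i$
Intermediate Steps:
$w{\left(X \right)} = 1 + X$
$d{\left(u,P \right)} = 3 - P - 2 u$ ($d{\left(u,P \right)} = 3 - \left(\left(u + P\right) + u\right) = 3 - \left(\left(P + u\right) + u\right) = 3 - \left(P + 2 u\right) = 3 - P - 2 u$)
$\sqrt{d{\left(w{\left(6 \right)},29 \right)} - 3339} = \sqrt{\left(3 - 29 - 2 \left(1 + 6\right)\right) - 3339} = \sqrt{\left(3 - 29 - 14\right) - 3339} = \sqrt{-40 - 3339} = \sqrt{-3379} = i \sqrt{3379}$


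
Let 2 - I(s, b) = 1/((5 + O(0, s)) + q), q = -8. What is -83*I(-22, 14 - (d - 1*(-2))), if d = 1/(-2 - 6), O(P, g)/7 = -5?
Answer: -6391/38 ≈ -168.18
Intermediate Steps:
O(P, g) = -35 (O(P, g) = 7*(-5) = -35)
d = -1/8 (d = 1/(-8) = -1/8 ≈ -0.12500)
I(s, b) = 77/38 (I(s, b) = 2 - 1/((5 - 35) - 8) = 2 - 1/(-30 - 8) = 2 - 1/(-38) = 2 - 1*(-1/38) = 2 + 1/38 = 77/38)
-83*I(-22, 14 - (d - 1*(-2))) = -83*77/38 = -6391/38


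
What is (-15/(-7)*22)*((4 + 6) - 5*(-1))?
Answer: 4950/7 ≈ 707.14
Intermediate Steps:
(-15/(-7)*22)*((4 + 6) - 5*(-1)) = (-15*(-1/7)*22)*(10 + 5) = ((15/7)*22)*15 = (330/7)*15 = 4950/7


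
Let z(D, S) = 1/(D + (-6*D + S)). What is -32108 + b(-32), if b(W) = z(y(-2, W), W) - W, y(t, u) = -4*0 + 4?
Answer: -1667953/52 ≈ -32076.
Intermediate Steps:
y(t, u) = 4 (y(t, u) = 0 + 4 = 4)
z(D, S) = 1/(S - 5*D) (z(D, S) = 1/(D + (S - 6*D)) = 1/(S - 5*D))
b(W) = -W - 1/(20 - W) (b(W) = -1/(-W + 5*4) - W = -1/(-W + 20) - W = -1/(20 - W) - W = -W - 1/(20 - W))
-32108 + b(-32) = -32108 + (1 - 1*(-32)*(-20 - 32))/(-20 - 32) = -32108 + (1 - 1*(-32)*(-52))/(-52) = -32108 - (1 - 1664)/52 = -32108 - 1/52*(-1663) = -32108 + 1663/52 = -1667953/52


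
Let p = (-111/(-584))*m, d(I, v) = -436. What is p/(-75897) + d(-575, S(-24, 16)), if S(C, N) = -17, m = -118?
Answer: -3220864105/7387308 ≈ -436.00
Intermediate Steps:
p = -6549/292 (p = -111/(-584)*(-118) = -111*(-1/584)*(-118) = (111/584)*(-118) = -6549/292 ≈ -22.428)
p/(-75897) + d(-575, S(-24, 16)) = -6549/292/(-75897) - 436 = -6549/292*(-1/75897) - 436 = 2183/7387308 - 436 = -3220864105/7387308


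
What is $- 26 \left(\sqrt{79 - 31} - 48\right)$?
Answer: $1248 - 104 \sqrt{3} \approx 1067.9$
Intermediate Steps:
$- 26 \left(\sqrt{79 - 31} - 48\right) = - 26 \left(\sqrt{48} - 48\right) = - 26 \left(4 \sqrt{3} - 48\right) = - 26 \left(-48 + 4 \sqrt{3}\right) = 1248 - 104 \sqrt{3}$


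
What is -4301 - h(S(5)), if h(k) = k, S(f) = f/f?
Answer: -4302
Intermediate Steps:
S(f) = 1
-4301 - h(S(5)) = -4301 - 1*1 = -4301 - 1 = -4302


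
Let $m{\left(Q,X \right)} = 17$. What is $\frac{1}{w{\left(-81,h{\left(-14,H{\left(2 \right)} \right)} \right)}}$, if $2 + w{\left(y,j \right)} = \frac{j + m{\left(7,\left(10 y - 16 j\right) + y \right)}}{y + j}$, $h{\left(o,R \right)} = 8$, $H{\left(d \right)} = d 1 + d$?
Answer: $- \frac{73}{171} \approx -0.4269$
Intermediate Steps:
$H{\left(d \right)} = 2 d$ ($H{\left(d \right)} = d + d = 2 d$)
$w{\left(y,j \right)} = -2 + \frac{17 + j}{j + y}$ ($w{\left(y,j \right)} = -2 + \frac{j + 17}{y + j} = -2 + \frac{17 + j}{j + y}$)
$\frac{1}{w{\left(-81,h{\left(-14,H{\left(2 \right)} \right)} \right)}} = \frac{1}{\frac{1}{8 - 81} \left(17 - 8 - -162\right)} = \frac{1}{\frac{1}{-73} \left(17 - 8 + 162\right)} = \frac{1}{\left(- \frac{1}{73}\right) 171} = \frac{1}{- \frac{171}{73}} = - \frac{73}{171}$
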